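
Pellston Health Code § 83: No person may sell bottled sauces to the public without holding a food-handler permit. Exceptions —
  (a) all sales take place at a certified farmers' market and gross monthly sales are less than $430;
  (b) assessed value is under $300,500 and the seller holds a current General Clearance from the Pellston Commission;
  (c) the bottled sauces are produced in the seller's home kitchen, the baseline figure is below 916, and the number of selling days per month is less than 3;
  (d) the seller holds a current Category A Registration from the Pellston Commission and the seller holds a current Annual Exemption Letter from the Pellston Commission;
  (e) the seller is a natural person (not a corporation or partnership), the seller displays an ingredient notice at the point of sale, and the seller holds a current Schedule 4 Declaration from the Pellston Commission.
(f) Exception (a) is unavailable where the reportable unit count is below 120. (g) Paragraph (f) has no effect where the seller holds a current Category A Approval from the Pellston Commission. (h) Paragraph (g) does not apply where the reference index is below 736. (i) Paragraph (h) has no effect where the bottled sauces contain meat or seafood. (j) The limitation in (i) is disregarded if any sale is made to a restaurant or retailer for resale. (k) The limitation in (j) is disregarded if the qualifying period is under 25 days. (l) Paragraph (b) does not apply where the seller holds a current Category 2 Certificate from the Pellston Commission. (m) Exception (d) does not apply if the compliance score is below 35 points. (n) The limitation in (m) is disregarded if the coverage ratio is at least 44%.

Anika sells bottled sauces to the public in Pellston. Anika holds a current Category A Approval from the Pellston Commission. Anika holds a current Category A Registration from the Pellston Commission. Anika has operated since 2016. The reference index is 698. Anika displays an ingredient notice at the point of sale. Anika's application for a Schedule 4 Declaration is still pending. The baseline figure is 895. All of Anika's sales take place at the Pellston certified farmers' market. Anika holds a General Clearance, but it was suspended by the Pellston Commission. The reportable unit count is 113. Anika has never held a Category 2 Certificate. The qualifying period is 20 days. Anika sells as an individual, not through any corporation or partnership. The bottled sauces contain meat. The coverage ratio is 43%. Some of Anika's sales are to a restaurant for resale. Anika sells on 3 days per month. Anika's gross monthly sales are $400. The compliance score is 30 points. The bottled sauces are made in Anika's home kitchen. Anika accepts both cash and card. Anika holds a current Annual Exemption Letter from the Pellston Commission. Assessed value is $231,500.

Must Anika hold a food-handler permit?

No — exception (a) applies; Anika is not required to hold a food-handler permit.

Exception (a) is satisfied on its face — all sales are at a certified farmers' market; gross monthly sales are $400, less than the $430 limit. Applying paragraphs (f)–(k): (f) would limit (a) — the reportable unit count is 113, below the 120 limit — but (g) sets (f) aside: (g) operates against (f): a current Category A Approval is held. (h) operates (the reference index is 698, below the 736 limit), but is set aside by (i): (i) applies — the bottled sauces contain meat. (j) applies (some sales are to a restaurant for resale), but yields to (k): (k) operates against (j): the qualifying period is 20 days, under the 25 days limit. (a) remains available.
Exception (b) fails — no current General Clearance is held.
Exception (c) requires that the number of selling days per month is less than 3; but the number of selling days per month is 3, not less than 3, so (c) is unavailable.
Exception (d) is satisfied on its face — a current Category A Registration is held; a current Annual Exemption Letter is held. But: (m) is triggered — the compliance score is 30 points, below the 35 points limit. (n) is not triggered (the coverage ratio is 43%, short of 44%), so (m) stands. (d) is therefore removed.
Exception (e) does not apply: the Schedule 4 Declaration is not current.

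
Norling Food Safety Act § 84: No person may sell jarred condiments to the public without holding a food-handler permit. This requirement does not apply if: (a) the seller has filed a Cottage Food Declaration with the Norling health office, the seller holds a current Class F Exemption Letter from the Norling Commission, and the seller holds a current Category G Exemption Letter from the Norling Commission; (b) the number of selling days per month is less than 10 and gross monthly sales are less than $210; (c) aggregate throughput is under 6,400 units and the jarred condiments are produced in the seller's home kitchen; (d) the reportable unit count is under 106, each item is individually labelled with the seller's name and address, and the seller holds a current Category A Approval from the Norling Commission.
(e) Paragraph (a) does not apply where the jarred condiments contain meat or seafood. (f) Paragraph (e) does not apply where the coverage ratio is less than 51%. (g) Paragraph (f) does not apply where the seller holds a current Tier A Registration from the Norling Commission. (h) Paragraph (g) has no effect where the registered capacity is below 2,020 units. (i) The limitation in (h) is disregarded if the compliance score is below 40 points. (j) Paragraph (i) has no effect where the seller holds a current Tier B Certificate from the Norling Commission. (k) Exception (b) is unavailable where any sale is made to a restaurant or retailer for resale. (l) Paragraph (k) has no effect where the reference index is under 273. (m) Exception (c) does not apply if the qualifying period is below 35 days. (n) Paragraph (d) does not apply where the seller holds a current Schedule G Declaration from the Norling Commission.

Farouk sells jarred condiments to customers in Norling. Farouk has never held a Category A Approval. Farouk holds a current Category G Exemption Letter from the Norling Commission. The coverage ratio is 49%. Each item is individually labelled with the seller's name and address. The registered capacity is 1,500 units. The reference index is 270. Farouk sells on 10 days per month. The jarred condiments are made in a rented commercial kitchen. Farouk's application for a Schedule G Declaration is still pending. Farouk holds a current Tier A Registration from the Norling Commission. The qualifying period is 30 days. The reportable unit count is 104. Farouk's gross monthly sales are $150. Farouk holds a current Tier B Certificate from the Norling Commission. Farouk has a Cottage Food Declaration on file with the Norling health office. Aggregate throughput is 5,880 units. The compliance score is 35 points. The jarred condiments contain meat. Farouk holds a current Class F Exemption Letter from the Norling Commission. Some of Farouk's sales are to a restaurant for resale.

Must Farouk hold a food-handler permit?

No — exception (a) applies; Farouk is not required to hold a food-handler permit.

Exception (a) is satisfied on its face — a Cottage Food Declaration is on file; a current Class F Exemption Letter is held; a current Category G Exemption Letter is held. As to paragraphs (e)–(j): (e) is triggered (the jarred condiments contain meat), but is displaced by (f): (f) applies — the coverage ratio is 49%, less than the 51% limit. (g) is engaged (a current Tier A Registration is held), but yields to (h): (h) operates against (g): the registered capacity is 1,500 units, below the 2,020 units limit. (i) is triggered (the compliance score is 35 points, below the 40 points limit), but is displaced by (j): (j) is engaged — a current Tier B Certificate is held. Exception (a) stands.
Exception (b) fails — the number of selling days per month is 10, not less than 10.
Exception (c) does not apply: the jarred condiments are made in a commercial kitchen, not a home kitchen.
Exception (d) does not apply: there is no Category A Approval in force.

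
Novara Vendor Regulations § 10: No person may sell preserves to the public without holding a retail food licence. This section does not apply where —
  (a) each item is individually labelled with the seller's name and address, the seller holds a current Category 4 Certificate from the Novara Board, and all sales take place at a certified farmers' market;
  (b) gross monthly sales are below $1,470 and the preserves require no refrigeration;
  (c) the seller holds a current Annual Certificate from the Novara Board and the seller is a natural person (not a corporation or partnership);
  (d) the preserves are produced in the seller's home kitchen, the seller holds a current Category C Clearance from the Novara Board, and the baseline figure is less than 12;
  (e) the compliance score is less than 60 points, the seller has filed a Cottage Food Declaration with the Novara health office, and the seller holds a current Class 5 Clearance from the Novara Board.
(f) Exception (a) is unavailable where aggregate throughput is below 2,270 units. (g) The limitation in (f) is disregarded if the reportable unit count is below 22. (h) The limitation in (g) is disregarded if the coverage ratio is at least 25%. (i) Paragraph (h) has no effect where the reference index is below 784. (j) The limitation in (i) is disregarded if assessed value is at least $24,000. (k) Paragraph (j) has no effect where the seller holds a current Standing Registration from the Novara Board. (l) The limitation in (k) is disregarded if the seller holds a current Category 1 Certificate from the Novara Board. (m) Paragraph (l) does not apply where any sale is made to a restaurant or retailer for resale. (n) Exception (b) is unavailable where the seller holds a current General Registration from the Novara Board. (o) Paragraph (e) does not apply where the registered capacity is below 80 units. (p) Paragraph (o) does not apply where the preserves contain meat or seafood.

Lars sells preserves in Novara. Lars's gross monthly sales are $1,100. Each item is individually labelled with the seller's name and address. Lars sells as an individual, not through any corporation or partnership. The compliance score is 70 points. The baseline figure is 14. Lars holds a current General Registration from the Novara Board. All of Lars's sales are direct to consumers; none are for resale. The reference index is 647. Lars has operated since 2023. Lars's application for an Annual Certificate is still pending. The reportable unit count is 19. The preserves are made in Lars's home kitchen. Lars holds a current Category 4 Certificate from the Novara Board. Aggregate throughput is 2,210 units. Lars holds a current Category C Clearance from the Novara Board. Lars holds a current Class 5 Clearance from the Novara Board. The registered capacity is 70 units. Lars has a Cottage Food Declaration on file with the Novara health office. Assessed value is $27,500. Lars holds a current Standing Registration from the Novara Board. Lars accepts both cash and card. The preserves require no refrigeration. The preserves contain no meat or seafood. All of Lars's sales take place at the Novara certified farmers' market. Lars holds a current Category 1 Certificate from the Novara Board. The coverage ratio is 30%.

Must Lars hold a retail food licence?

Yes — Lars must hold a retail food licence.

Exception (a): items are individually labelled; a current Category 4 Certificate is held; all sales are at a certified farmers' market — every condition holds. But applying paragraphs (f)–(m): (f) operates against (a): aggregate throughput is 2,210 units, below the 2,270 units limit. (g) would limit (f) — the reportable unit count is 19, below the 22 limit — but (h) sets (g) aside: (h) operates against (g): the coverage ratio is 30%, meeting the 25% threshold. (i) would limit (h) — the reference index is 647, below the 784 limit — but (j) sets (i) aside: (j) operates against (i): assessed value is $27,500, meeting the $24,000 threshold. (k) would limit (j) — a current Standing Registration is held — but (l) sets (k) aside: (l) operates — a current Category 1 Certificate is held. (m), which would lift (l), does not operate here — no sales are for resale. (a) is therefore removed.
Exception (b) is satisfied on its face — gross monthly sales are $1,100, below the $1,470 limit; the preserves are shelf-stable. Turning to paragraph (n): (n) operates against (b): a current General Registration is held. (b) is therefore removed.
Exception (c) does not apply: no current Annual Certificate is held.
Exception (d) fails — the baseline figure is 14, not less than 12.
Exception (e) requires that the compliance score is less than 60 points; but the compliance score is 70 points, not less than 60 points, so (e) is unavailable.
None of the exceptions is available; § 10 applies in full.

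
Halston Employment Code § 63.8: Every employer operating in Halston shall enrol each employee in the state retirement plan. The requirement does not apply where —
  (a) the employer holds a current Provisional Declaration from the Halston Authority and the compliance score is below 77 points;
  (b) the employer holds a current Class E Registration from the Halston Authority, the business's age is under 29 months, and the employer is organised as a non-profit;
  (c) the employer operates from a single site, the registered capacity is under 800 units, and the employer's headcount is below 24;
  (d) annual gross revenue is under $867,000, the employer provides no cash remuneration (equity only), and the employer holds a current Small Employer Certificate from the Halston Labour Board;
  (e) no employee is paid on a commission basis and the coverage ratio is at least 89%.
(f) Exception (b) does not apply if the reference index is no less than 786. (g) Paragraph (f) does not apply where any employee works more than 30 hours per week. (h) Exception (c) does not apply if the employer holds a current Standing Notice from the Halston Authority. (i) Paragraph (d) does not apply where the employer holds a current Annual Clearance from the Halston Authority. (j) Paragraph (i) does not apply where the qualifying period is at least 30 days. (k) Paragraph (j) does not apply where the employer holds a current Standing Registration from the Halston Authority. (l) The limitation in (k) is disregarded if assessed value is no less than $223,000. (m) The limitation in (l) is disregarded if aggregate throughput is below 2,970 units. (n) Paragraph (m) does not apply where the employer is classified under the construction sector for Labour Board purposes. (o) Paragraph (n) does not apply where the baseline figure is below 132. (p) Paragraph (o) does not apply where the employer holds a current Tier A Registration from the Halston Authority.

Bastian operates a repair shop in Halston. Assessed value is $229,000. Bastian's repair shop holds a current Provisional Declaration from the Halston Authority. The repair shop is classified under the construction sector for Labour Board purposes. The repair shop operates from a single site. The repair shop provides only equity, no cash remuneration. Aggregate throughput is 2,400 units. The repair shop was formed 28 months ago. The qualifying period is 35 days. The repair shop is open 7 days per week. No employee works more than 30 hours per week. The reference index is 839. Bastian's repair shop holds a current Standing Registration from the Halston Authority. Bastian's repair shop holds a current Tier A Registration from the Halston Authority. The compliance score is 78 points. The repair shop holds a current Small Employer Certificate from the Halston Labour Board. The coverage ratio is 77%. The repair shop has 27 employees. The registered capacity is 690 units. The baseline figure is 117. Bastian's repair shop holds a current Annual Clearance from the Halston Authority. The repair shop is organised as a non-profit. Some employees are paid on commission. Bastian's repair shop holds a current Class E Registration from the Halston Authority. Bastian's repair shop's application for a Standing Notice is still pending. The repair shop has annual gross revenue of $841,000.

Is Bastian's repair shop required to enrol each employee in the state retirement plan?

No — exception (d) applies; Bastian's repair shop is not required to enrol each employee in the state retirement plan.

Exception (a) requires that the compliance score is below 77 points; but the compliance score is 78 points, not below 77 points, so (a) is unavailable.
Exception (b) is satisfied on its face — a current Class E Registration is held; the business's age is 28 months, under the 29 months limit; the employer is a non-profit. However, paragraphs (f)–(g) must be considered: (f) is engaged — the reference index is 839, meeting the 786 threshold. (g), which would lift (f), is inapplicable — no employee exceeds 30 hours/week. So (b) is unavailable.
Exception (c) requires that the employer's headcount is below 24; but the employer's headcount is 27, not below 24, so (c) is unavailable.
All of (d)'s requirements are met (annual gross revenue is $841,000, under the $867,000 limit; remuneration is equity-only; a current Small Employer Certificate is held). Applying paragraphs (i)–(p): (i) is engaged (a current Annual Clearance is held), but is itself disapplied by (j): (j) operates — the qualifying period is 35 days, meeting the 30 days threshold. (k) would limit (j) — a current Standing Registration is held — but (l) sets (k) aside: (l) operates against (k): assessed value is $229,000, meeting the $223,000 threshold. (m) would limit (l) — aggregate throughput is 2,400 units, below the 2,970 units limit — but (n) sets (m) aside: (n) applies — the repair shop is classified under the construction sector. (o) would limit (n) — the baseline figure is 117, below the 132 limit — but (p) sets (o) aside: (p) is triggered — a current Tier A Registration is held. (d) remains available.
Exception (e) requires that no employee is paid on a commission basis; but some employees are paid on commission, so (e) is unavailable.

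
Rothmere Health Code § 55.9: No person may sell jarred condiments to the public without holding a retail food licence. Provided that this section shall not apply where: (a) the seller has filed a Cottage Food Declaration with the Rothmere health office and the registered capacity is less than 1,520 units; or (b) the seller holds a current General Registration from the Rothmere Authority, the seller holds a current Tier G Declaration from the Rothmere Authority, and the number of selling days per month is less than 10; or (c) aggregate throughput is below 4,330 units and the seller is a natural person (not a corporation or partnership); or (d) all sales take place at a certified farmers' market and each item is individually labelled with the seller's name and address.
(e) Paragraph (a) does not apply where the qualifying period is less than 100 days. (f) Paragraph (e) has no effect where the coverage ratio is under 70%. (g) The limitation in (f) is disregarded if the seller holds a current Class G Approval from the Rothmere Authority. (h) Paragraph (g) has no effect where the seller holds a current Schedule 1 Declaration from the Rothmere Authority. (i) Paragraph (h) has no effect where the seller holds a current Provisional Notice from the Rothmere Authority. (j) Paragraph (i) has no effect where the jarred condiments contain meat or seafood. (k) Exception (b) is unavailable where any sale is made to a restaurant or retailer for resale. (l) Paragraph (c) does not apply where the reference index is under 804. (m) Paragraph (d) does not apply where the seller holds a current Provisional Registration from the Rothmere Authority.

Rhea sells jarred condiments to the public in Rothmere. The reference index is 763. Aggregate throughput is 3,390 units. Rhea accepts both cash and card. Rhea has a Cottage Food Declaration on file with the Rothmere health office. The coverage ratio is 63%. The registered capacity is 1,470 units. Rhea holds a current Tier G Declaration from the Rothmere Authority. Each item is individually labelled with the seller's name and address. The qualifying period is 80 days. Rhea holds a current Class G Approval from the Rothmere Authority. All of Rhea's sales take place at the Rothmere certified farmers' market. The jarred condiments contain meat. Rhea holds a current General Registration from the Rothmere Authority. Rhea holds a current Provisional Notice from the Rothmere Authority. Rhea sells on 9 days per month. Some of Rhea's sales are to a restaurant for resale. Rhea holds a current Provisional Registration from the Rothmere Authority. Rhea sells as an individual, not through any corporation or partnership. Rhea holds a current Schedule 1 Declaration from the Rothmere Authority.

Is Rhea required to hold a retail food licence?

No — exception (a) applies; Rhea is not required to hold a retail food licence.

Exception (a) is satisfied on its face — a Cottage Food Declaration is on file; the registered capacity is 1,470 units, less than the 1,520 units limit. Under paragraphs (e)–(j): (e) applies (the qualifying period is 80 days, less than the 100 days limit), but is displaced by (f): (f) operates against (e): the coverage ratio is 63%, under the 70% limit. (g) operates (a current Class G Approval is held), but is displaced by (h): (h) operates against (g): a current Schedule 1 Declaration is held. (i) would limit (h) — a current Provisional Notice is held — but (j) sets (i) aside: (j) is engaged — the jarred condiments contain meat. So (a) applies.
All of (b)'s requirements are met (a current General Registration is held; a current Tier G Declaration is held; the number of selling days per month is 9, less than the 10 limit). Turning to paragraph (k): (k) operates — some sales are to a restaurant for resale. (b) is therefore removed.
Exception (c) is satisfied on its face — aggregate throughput is 3,390 units, below the 4,330 units limit; the seller is a natural person. However, paragraph (l) must be considered: (l) operates against (c): the reference index is 763, under the 804 limit. So (c) is unavailable.
Exception (d): all sales are at a certified farmers' market; items are individually labelled — every condition holds. But applying paragraph (m): (m) is triggered — a current Provisional Registration is held. So (d) is unavailable.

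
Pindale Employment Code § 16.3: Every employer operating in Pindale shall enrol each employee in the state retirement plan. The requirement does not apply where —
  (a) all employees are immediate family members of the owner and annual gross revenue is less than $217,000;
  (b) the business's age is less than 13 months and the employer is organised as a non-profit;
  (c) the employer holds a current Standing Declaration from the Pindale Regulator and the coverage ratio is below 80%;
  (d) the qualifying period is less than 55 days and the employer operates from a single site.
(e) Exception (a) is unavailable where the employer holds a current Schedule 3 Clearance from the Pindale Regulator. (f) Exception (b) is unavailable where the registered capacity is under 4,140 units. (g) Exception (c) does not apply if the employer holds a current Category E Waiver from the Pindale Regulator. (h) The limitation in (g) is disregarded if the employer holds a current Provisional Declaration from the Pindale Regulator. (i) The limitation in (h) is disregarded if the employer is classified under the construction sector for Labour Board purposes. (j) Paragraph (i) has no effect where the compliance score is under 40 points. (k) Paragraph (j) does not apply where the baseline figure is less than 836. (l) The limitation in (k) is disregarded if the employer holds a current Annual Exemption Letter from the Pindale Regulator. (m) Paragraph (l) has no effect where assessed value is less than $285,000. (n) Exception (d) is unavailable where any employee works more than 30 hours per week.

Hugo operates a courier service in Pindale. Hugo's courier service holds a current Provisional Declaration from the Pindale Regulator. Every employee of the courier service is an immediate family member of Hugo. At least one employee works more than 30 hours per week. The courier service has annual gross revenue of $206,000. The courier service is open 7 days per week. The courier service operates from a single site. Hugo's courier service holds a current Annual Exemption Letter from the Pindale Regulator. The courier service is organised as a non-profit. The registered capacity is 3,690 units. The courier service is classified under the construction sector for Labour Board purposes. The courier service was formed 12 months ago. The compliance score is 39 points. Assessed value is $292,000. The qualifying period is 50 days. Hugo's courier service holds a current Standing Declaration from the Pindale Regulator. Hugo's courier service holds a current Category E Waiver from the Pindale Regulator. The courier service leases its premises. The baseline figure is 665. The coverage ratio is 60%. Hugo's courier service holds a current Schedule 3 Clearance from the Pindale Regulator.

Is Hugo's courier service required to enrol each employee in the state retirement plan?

No — exception (c) applies; Hugo's courier service is not required to enrol each employee in the state retirement plan.

Exception (a): every employee is an immediate family member; annual gross revenue is $206,000, less than the $217,000 limit — every condition holds. But applying paragraph (e): (e) operates against (a): a current Schedule 3 Clearance is held. (a) is therefore removed.
Exception (b) is satisfied on its face — the business's age is 12 months, less than the 13 months limit; the employer is a non-profit. But applying paragraph (f): (f) operates against (b): the registered capacity is 3,690 units, under the 4,140 units limit. Exception (b) does not apply.
Exception (c): a current Standing Declaration is held; the coverage ratio is 60%, below the 80% limit — every condition holds. Considering the limiting provisions: (g) would limit (c) — a current Category E Waiver is held — but (h) sets (g) aside: (h) operates — a current Provisional Declaration is held. (i) would limit (h) — the courier service is classified under the construction sector — but (j) sets (i) aside: (j) operates against (i): the compliance score is 39 points, under the 40 points limit. (k) is engaged (the baseline figure is 665, less than the 836 limit), but is set aside by (l): (l) is triggered — a current Annual Exemption Letter is held. (m) is not triggered (assessed value is $292,000, not less than $285,000), so (l) stands. So (c) applies.
Exception (d)'s conditions are all satisfied: the qualifying period is 50 days, less than the 55 days limit; the employer operates from a single site. But applying paragraph (n): (n) is triggered — at least one employee exceeds 30 hours/week. So (d) is unavailable.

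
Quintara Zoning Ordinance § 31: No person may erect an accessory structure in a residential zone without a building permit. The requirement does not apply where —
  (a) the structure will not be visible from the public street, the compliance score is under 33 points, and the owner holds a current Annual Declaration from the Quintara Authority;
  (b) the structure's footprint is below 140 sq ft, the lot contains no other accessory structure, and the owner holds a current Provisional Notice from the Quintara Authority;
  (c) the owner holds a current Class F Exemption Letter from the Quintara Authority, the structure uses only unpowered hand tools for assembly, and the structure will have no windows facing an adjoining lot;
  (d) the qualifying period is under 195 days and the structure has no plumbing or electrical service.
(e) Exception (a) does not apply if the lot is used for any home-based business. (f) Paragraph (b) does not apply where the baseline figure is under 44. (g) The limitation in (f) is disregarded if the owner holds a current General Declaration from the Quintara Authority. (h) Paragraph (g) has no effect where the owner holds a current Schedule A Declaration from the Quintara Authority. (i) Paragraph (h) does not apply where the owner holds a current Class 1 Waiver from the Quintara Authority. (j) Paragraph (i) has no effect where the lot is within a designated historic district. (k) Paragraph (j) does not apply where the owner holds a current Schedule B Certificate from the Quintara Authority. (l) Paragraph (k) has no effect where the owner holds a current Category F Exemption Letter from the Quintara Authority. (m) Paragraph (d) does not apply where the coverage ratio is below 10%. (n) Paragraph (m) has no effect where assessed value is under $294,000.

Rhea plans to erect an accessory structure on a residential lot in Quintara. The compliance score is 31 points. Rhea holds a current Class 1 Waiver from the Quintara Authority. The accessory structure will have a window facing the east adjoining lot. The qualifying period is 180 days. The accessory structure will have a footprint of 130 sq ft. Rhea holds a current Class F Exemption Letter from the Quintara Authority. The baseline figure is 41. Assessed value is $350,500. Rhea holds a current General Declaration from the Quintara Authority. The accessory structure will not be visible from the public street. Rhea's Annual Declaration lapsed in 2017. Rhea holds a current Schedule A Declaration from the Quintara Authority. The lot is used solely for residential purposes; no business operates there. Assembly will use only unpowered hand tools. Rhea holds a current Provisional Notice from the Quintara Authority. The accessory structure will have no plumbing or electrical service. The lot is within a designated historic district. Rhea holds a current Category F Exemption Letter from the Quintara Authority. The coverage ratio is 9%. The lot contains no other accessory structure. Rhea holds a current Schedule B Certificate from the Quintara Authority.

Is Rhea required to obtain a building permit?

Exception (a) does not apply: the Annual Declaration is not current.
All of (b)'s requirements are met (the structure's footprint is 130 sq ft, below the 140 sq ft limit; the lot has no other accessory structure; a current Provisional Notice is held). However, paragraphs (f)–(l) must be considered: (f) operates — the baseline figure is 41, under the 44 limit. (g) would limit (f) — a current General Declaration is held — but (h) sets (g) aside: (h) is engaged — a current Schedule A Declaration is held. (i) would limit (h) — a current Class 1 Waiver is held — but (j) sets (i) aside: (j) applies — the lot is in a historic district. (k) operates (a current Schedule B Certificate is held), but is displaced by (l): (l) operates against (k): a current Category F Exemption Letter is held. Exception (b) does not apply.
Exception (c) fails — a window faces an adjoining lot.
All of (d)'s requirements are met (the qualifying period is 180 days, under the 195 days limit; there is no plumbing or electrical service). However, paragraphs (m)–(n) must be considered: (m) applies — the coverage ratio is 9%, below the 10% limit. (n), which would lift (m), does not operate here — assessed value is $350,500, not under $294,000. (d) is therefore removed.
No exception applies. The general rule governs.

Yes — Rhea must obtain a building permit.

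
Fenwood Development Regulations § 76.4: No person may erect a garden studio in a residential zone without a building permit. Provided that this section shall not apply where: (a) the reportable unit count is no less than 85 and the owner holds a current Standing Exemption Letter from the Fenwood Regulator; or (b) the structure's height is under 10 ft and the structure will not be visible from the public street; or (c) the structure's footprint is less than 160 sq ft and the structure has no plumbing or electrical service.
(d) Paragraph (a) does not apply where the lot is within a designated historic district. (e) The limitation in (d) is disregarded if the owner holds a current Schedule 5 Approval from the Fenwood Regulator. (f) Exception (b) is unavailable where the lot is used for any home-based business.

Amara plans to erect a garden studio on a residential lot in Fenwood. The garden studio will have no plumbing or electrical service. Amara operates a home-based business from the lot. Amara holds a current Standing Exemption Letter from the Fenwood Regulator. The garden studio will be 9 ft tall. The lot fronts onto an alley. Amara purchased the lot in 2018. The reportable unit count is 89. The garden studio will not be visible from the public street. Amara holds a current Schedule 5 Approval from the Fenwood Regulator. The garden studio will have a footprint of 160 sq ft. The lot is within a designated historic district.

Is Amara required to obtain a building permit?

Exception (a) is satisfied on its face — the reportable unit count is 89, meeting the 85 threshold; a current Standing Exemption Letter is held. Considering the limiting provisions: (d) would limit (a) — the lot is in a historic district — but (e) sets (d) aside: (e) is triggered — a current Schedule 5 Approval is held. (a) remains available.
Exception (b) is satisfied on its face — the structure's height is 9 ft, under the 10 ft limit; the structure will not be visible from the street. However, paragraph (f) must be considered: (f) operates against (b): a home-based business operates on the lot. Exception (b) does not apply.
Exception (c) does not apply: the structure's footprint is 160 sq ft, not less than 160 sq ft.

No — exception (a) applies; Amara does not need a building permit.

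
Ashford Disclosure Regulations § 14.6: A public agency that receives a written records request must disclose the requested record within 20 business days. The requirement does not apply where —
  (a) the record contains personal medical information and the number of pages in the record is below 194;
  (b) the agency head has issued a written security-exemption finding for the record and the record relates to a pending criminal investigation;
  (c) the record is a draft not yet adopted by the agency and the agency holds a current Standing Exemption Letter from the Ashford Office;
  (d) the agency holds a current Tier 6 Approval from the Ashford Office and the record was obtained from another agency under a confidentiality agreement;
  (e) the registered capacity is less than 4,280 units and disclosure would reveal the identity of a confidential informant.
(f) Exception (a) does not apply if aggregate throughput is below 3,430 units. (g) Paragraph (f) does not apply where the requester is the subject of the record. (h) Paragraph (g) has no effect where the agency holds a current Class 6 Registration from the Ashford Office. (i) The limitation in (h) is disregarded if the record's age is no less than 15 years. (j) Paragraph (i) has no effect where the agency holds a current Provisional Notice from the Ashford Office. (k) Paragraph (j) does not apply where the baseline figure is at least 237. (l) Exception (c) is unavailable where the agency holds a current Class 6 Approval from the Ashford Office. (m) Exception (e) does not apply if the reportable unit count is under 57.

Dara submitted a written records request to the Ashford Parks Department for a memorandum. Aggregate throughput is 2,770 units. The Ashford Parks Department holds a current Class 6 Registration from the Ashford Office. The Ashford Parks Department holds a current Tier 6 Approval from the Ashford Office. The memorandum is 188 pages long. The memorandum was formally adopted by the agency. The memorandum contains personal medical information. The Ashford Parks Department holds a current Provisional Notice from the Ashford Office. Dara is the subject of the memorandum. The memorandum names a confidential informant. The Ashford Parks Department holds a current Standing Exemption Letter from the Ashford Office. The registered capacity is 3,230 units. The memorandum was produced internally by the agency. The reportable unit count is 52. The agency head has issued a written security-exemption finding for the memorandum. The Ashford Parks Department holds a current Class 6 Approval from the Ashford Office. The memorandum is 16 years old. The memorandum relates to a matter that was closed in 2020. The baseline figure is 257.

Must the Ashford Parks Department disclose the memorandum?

No — exception (a) applies; the Ashford Parks Department is not required to disclose the memorandum.

Exception (a): the memorandum contains personal medical information; the number of pages in the record is 188, below the 194 limit — every condition holds. Applying paragraphs (f)–(k): (f) would limit (a) — aggregate throughput is 2,770 units, below the 3,430 units limit — but (g) sets (f) aside: (g) applies — Dara is the subject of the memorandum. (h) operates (a current Class 6 Registration is held), but yields to (i): (i) operates — the record's age is 16 years, meeting the 15 years threshold. (j) would limit (i) — a current Provisional Notice is held — but (k) sets (j) aside: (k) is triggered — the baseline figure is 257, meeting the 237 threshold. (a) remains available.
Exception (b) does not apply: the memorandum relates to a closed matter.
Exception (c) fails — the memorandum has been formally adopted.
Exception (d) requires that the record was obtained from another agency under a confidentiality agreement; but the memorandum was produced internally, so (d) is unavailable.
Exception (e): the registered capacity is 3,230 units, less than the 4,280 units limit; the memorandum names a confidential informant — every condition holds. However, paragraph (m) must be considered: (m) applies — the reportable unit count is 52, under the 57 limit. So (e) is unavailable.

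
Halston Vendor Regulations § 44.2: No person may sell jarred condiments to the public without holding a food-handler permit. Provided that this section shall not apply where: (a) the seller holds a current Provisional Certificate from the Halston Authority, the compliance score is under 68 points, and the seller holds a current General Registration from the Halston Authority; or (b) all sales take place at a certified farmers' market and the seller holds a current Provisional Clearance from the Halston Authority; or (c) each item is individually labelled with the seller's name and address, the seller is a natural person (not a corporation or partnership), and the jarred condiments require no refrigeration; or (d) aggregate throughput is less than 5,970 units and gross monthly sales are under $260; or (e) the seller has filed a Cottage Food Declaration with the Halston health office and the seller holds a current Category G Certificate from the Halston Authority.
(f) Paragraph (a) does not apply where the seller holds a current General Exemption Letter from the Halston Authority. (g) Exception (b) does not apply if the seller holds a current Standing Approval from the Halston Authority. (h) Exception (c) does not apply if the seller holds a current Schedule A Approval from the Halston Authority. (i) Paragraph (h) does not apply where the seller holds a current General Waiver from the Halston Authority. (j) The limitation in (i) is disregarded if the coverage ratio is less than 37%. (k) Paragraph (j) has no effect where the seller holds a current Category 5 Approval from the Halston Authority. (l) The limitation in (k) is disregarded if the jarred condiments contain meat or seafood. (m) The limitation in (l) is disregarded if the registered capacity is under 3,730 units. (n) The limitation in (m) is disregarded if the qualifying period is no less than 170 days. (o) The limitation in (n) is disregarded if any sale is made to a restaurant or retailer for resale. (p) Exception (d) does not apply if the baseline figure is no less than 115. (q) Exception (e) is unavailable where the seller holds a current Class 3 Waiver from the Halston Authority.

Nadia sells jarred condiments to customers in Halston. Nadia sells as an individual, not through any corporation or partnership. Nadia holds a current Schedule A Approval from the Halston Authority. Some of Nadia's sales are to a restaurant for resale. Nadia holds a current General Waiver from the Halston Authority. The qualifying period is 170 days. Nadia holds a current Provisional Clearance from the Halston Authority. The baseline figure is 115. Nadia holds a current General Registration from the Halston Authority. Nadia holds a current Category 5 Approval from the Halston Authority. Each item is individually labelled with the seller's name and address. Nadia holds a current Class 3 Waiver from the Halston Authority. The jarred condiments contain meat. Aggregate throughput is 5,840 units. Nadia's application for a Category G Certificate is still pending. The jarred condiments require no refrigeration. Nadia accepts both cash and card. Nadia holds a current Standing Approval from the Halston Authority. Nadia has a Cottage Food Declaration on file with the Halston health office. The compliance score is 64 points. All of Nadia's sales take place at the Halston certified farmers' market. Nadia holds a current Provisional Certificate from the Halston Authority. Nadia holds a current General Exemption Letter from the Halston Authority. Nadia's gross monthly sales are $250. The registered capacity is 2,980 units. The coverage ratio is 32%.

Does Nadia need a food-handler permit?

No — exception (c) applies; Nadia is not required to hold a food-handler permit.

Exception (a): a current Provisional Certificate is held; the compliance score is 64 points, under the 68 points limit; a current General Registration is held — every condition holds. However, paragraph (f) must be considered: (f) operates against (a): a current General Exemption Letter is held. Exception (a) does not apply.
Exception (b) is satisfied on its face — all sales are at a certified farmers' market; a current Provisional Clearance is held. But: (g) is triggered — a current Standing Approval is held. So (b) is unavailable.
Exception (c) is satisfied on its face — items are individually labelled; the seller is a natural person; the jarred condiments are shelf-stable. Under paragraphs (h)–(o): (h) is engaged (a current Schedule A Approval is held), but is set aside by (i): (i) operates against (h): a current General Waiver is held. (j) applies (the coverage ratio is 32%, less than the 37% limit), but is set aside by (k): (k) operates against (j): a current Category 5 Approval is held. (l) is engaged (the jarred condiments contain meat), but is overridden by (m): (m) operates — the registered capacity is 2,980 units, under the 3,730 units limit. (n) operates (the qualifying period is 170 days, meeting the 170 days threshold), but is overridden by (o): (o) is triggered — some sales are to a restaurant for resale. So (c) applies.
Exception (d)'s conditions are all satisfied: aggregate throughput is 5,840 units, less than the 5,970 units limit; gross monthly sales are $250, under the $260 limit. But applying paragraph (p): (p) operates against (d): the baseline figure is 115, meeting the 115 threshold. (d) is therefore removed.
Exception (e) requires that the seller holds a current Category G Certificate from the Halston Authority; but no current Category G Certificate is held, so (e) is unavailable.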